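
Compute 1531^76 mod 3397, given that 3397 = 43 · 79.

Mod 43: 1531 ≡ 26; by Fermat, exponent reduces to 76 mod 42 = 34; 26^34 ≡ 13 (mod 43).
Mod 79: 1531 ≡ 30; 30^76 ≡ 51 (mod 79).
Combine by CRT: x ≡ 13 (mod 43), x ≡ 51 (mod 79) ⇒ x ≡ 2421 (mod 3397).

2421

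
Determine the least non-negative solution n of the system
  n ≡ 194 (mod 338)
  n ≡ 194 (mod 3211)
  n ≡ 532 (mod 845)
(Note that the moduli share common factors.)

gcd(338, 3211) = 169 and 169 | (194 − 194), so the pair is consistent; merging gives n ≡ 194 (mod 6422), where 6422 = lcm(338, 3211).
gcd(6422, 845) = 169 and 169 | (532 − 194), so the pair is consistent; merging gives n ≡ 25882 (mod 32110), where 32110 = lcm(6422, 845).
The solution is unique modulo lcm(338, 3211, 845) = 32110.

25882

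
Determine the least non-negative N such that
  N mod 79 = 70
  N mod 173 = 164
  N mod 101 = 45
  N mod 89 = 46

20814832

The moduli are pairwise coprime; M = 79·173·101·89 = 122852663.
M/79 = 1555097; 1555097 ≡ 61 (mod 79); 61·57 ≡ 1, so inverse 57.
M/173 = 710131; 710131 ≡ 139 (mod 173); 139·117 ≡ 1, so inverse 117.
M/101 = 1216363; 1216363 ≡ 20 (mod 101); 20·96 ≡ 1, so inverse 96.
M/89 = 1380367; 1380367 ≡ 66 (mod 89); 66·58 ≡ 1, so inverse 58.
N ≡ 70·1555097·57 + 164·710131·117 + 45·1216363·96 + 46·1380367·58 = 28768337974.
28768337974 mod 122852663 = 20814832.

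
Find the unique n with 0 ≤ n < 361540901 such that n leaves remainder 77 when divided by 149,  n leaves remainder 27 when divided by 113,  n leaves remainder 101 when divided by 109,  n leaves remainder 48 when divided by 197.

134128089

From n ≡ 77 (mod 149) write n = 77 + 149t. Substituting into n ≡ 27 (mod 113) gives 149t ≡ 63 (mod 113), and since 36⁻¹ ≡ 22 (mod 113), t ≡ 30. Hence n ≡ 77 + 149·30 = 4547 (mod 16837).
From n ≡ 4547 (mod 16837) write n = 4547 + 16837t. Substituting into n ≡ 101 (mod 109) gives 16837t ≡ 23 (mod 109), and since 51⁻¹ ≡ 62 (mod 109), t ≡ 9. Hence n ≡ 4547 + 16837·9 = 156080 (mod 1835233).
From n ≡ 156080 (mod 1835233) write n = 156080 + 1835233t. Substituting into n ≡ 48 (mod 197) gives 1835233t ≡ 189 (mod 197), and since 178⁻¹ ≡ 114 (mod 197), t ≡ 73. Hence n ≡ 156080 + 1835233·73 = 134128089 (mod 361540901).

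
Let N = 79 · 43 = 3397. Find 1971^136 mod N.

1541

Mod 79: 1971 ≡ 75; by Fermat, exponent reduces to 136 mod 78 = 58; 75^58 ≡ 40 (mod 79).
Mod 43: 1971 ≡ 36; by Fermat, exponent reduces to 136 mod 42 = 10; 36^10 ≡ 36 (mod 43).
Combine by CRT: x ≡ 40 (mod 79), x ≡ 36 (mod 43) ⇒ x ≡ 1541 (mod 3397).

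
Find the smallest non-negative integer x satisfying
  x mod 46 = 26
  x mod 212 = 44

Combine the congruences pairwise.
gcd(46, 212) = 2 and 2 | (44 − 26), so the pair is consistent; merging gives x ≡ 256 (mod 4876), where 4876 = lcm(46, 212).
The solution is unique modulo lcm(46, 212) = 4876.

256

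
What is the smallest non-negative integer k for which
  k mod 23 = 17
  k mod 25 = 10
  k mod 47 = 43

19360

The moduli are pairwise coprime; N = 23·25·47 = 27025.
N/23 = 1175; 1175 ≡ 2 (mod 23); 2·12 ≡ 1, so inverse 12.
N/25 = 1081; 1081 ≡ 6 (mod 25); 6·21 ≡ 1, so inverse 21.
N/47 = 575; 575 ≡ 11 (mod 47); 11·30 ≡ 1, so inverse 30.
k ≡ 17·1175·12 + 10·1081·21 + 43·575·30 = 1208460.
1208460 mod 27025 = 19360.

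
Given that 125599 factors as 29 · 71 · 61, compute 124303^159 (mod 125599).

Mod 29: 124303 ≡ 9; by Fermat, exponent reduces to 159 mod 28 = 19; 9^19 ≡ 5 (mod 29).
Mod 71: 124303 ≡ 53; by Fermat, exponent reduces to 159 mod 70 = 19; 53^19 ≡ 62 (mod 71).
Mod 61: 124303 ≡ 46; by Fermat, exponent reduces to 159 mod 60 = 39; 46^39 ≡ 52 (mod 61).
Combine by CRT: x ≡ 5 (mod 29), x ≡ 62 (mod 71), x ≡ 52 (mod 61) ⇒ x ≡ 56294 (mod 125599).

56294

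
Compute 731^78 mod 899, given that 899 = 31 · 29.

748

Mod 31: 731 ≡ 18; by Fermat, exponent reduces to 78 mod 30 = 18; 18^18 ≡ 4 (mod 31).
Mod 29: 731 ≡ 6; by Fermat, exponent reduces to 78 mod 28 = 22; 6^22 ≡ 23 (mod 29).
Combine by CRT: x ≡ 4 (mod 31), x ≡ 23 (mod 29) ⇒ x ≡ 748 (mod 899).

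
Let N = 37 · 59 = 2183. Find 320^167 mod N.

405

Mod 37: 320 ≡ 24; by Fermat, exponent reduces to 167 mod 36 = 23; 24^23 ≡ 35 (mod 37).
Mod 59: 320 ≡ 25; by Fermat, exponent reduces to 167 mod 58 = 51; 25^51 ≡ 51 (mod 59).
Combine by CRT: x ≡ 35 (mod 37), x ≡ 51 (mod 59) ⇒ x ≡ 405 (mod 2183).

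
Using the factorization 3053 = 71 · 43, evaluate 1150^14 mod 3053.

Mod 71: 1150 ≡ 14; 14^14 ≡ 5 (mod 71).
Mod 43: 1150 ≡ 32; 32^14 ≡ 1 (mod 43).
Combine by CRT: x ≡ 5 (mod 71), x ≡ 1 (mod 43) ⇒ x ≡ 431 (mod 3053).

431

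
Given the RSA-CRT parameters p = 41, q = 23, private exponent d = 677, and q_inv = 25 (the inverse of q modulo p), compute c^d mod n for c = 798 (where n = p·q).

d_p = d mod (p−1) = 677 mod 40 = 37; d_q = d mod (q−1) = 17.
m₁ = c^(d_p) mod p: c ≡ 19 (mod 41), and 19^37 mod 41 = 24.
m₂ = c^(d_q) mod q: c ≡ 16 (mod 23), and 16^17 mod 23 = 4.
h = q_inv·(m₁ − m₂) mod p = 25·(24 − 4) mod 41 = 8.
m = m₂ + h·q = 4 + 8·23 = 188.

188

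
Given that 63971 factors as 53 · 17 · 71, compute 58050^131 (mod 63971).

33246

Mod 53: 58050 ≡ 15; by Fermat, exponent reduces to 131 mod 52 = 27; 15^27 ≡ 15 (mod 53).
Mod 17: 58050 ≡ 12; by Fermat, exponent reduces to 131 mod 16 = 3; 12^3 ≡ 11 (mod 17).
Mod 71: 58050 ≡ 43; by Fermat, exponent reduces to 131 mod 70 = 61; 43^61 ≡ 18 (mod 71).
Combine by CRT: x ≡ 15 (mod 53), x ≡ 11 (mod 17), x ≡ 18 (mod 71) ⇒ x ≡ 33246 (mod 63971).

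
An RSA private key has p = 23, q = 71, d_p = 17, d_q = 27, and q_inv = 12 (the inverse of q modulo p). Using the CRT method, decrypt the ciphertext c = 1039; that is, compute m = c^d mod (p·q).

m₁ = c^(d_p) mod p: c ≡ 4 (mod 23), and 4^17 mod 23 = 2.
m₂ = c^(d_q) mod q: c ≡ 45 (mod 71), and 45^27 mod 71 = 30.
h = q_inv·(m₁ − m₂) mod p = 12·(2 − 30) mod 23 = 9.
m = m₂ + h·q = 30 + 9·71 = 669.

669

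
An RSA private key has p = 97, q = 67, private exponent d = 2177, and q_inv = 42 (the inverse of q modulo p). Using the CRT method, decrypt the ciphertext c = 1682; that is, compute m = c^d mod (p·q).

d_p = d mod (p−1) = 2177 mod 96 = 65; d_q = d mod (q−1) = 65.
m₁ = c^(d_p) mod p: c ≡ 33 (mod 97), and 33^65 mod 97 = 33.
m₂ = c^(d_q) mod q: c ≡ 7 (mod 67), and 7^65 mod 67 = 48.
h = q_inv·(m₁ − m₂) mod p = 42·(33 − 48) mod 97 = 49.
m = m₂ + h·q = 48 + 49·67 = 3331.

3331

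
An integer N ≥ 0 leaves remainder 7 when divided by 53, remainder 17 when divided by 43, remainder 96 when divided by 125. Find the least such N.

248471

From N ≡ 7 (mod 53) write N = 7 + 53t. Substituting into N ≡ 17 (mod 43) gives 53t ≡ 10 (mod 43), and since 10⁻¹ ≡ 13 (mod 43), t ≡ 1. Hence N ≡ 7 + 53·1 = 60 (mod 2279).
From N ≡ 60 (mod 2279) write N = 60 + 2279t. Substituting into N ≡ 96 (mod 125) gives 2279t ≡ 36 (mod 125), and since 29⁻¹ ≡ 69 (mod 125), t ≡ 109. Hence N ≡ 60 + 2279·109 = 248471 (mod 284875).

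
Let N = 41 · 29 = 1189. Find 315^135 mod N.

683

Mod 41: 315 ≡ 28; by Fermat, exponent reduces to 135 mod 40 = 15; 28^15 ≡ 27 (mod 41).
Mod 29: 315 ≡ 25; by Fermat, exponent reduces to 135 mod 28 = 23; 25^23 ≡ 16 (mod 29).
Combine by CRT: x ≡ 27 (mod 41), x ≡ 16 (mod 29) ⇒ x ≡ 683 (mod 1189).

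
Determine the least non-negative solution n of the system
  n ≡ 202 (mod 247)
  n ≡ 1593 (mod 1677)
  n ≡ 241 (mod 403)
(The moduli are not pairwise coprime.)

Combine the congruences pairwise.
gcd(247, 1677) = 13 and 13 | (1593 − 202), so the pair is consistent; merging gives n ≡ 6624 (mod 31863), where 31863 = lcm(247, 1677).
gcd(31863, 403) = 13 and 13 | (241 − 6624), so the pair is consistent; merging gives n ≡ 580158 (mod 987753), where 987753 = lcm(31863, 403).
The solution is unique modulo lcm(247, 1677, 403) = 987753.

580158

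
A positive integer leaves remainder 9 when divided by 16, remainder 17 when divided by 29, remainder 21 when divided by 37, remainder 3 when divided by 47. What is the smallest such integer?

The moduli are pairwise coprime; N = 16·29·37·47 = 806896.
N/16 = 50431; 50431 ≡ 15 (mod 16); 15·15 ≡ 1, so inverse 15.
N/29 = 27824; 27824 ≡ 13 (mod 29); 13·9 ≡ 1, so inverse 9.
N/37 = 21808; 21808 ≡ 15 (mod 37); 15·5 ≡ 1, so inverse 5.
N/47 = 17168; 17168 ≡ 13 (mod 47); 13·29 ≡ 1, so inverse 29.
t ≡ 9·50431·15 + 17·27824·9 + 21·21808·5 + 3·17168·29 = 14848713.
14848713 mod 806896 = 324585.

324585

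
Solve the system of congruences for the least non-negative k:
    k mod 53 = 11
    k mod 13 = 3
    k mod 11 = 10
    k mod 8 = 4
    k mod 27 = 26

From k ≡ 11 (mod 53) write k = 11 + 53t. Substituting into k ≡ 3 (mod 13) gives 53t ≡ 5 (mod 13), and since 1⁻¹ ≡ 1 (mod 13), t ≡ 5. Hence k ≡ 11 + 53·5 = 276 (mod 689).
From k ≡ 276 (mod 689) write k = 276 + 689t. Substituting into k ≡ 10 (mod 11) gives 689t ≡ 9 (mod 11), and since 7⁻¹ ≡ 8 (mod 11), t ≡ 6. Hence k ≡ 276 + 689·6 = 4410 (mod 7579).
From k ≡ 4410 (mod 7579) write k = 4410 + 7579t. Substituting into k ≡ 4 (mod 8) gives 7579t ≡ 2 (mod 8), and since 3⁻¹ ≡ 3 (mod 8), t ≡ 6. Hence k ≡ 4410 + 7579·6 = 49884 (mod 60632).
From k ≡ 49884 (mod 60632) write k = 49884 + 60632t. Substituting into k ≡ 26 (mod 27) gives 60632t ≡ 11 (mod 27), and since 17⁻¹ ≡ 8 (mod 27), t ≡ 7. Hence k ≡ 49884 + 60632·7 = 474308 (mod 1637064).

474308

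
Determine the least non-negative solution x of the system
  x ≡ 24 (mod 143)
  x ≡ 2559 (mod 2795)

gcd(143, 2795) = 13 and 13 | (2559 − 24), so the pair is consistent; merging gives x ≡ 19329 (mod 30745), where 30745 = lcm(143, 2795).
The solution is unique modulo lcm(143, 2795) = 30745.

19329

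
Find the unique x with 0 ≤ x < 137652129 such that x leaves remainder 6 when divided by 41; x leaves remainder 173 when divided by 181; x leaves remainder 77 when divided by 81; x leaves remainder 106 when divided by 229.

Combine the congruences pairwise.
From x ≡ 6 (mod 41) write x = 6 + 41t. Substituting into x ≡ 173 (mod 181) gives 41t ≡ 167 (mod 181), and since 41⁻¹ ≡ 53 (mod 181), t ≡ 163. Hence x ≡ 6 + 41·163 = 6689 (mod 7421).
From x ≡ 6689 (mod 7421) write x = 6689 + 7421t. Substituting into x ≡ 77 (mod 81) gives 7421t ≡ 30 (mod 81), and since 50⁻¹ ≡ 47 (mod 81), t ≡ 33. Hence x ≡ 6689 + 7421·33 = 251582 (mod 601101).
From x ≡ 251582 (mod 601101) write x = 251582 + 601101t. Substituting into x ≡ 106 (mod 229) gives 601101t ≡ 195 (mod 229), and since 205⁻¹ ≡ 124 (mod 229), t ≡ 135. Hence x ≡ 251582 + 601101·135 = 81400217 (mod 137652129).

81400217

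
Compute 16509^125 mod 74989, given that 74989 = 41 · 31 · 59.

Mod 41: 16509 ≡ 27; by Fermat, exponent reduces to 125 mod 40 = 5; 27^5 ≡ 14 (mod 41).
Mod 31: 16509 ≡ 17; by Fermat, exponent reduces to 125 mod 30 = 5; 17^5 ≡ 26 (mod 31).
Mod 59: 16509 ≡ 48; by Fermat, exponent reduces to 125 mod 58 = 9; 48^9 ≡ 53 (mod 59).
Combine by CRT: x ≡ 14 (mod 41), x ≡ 26 (mod 31), x ≡ 53 (mod 59) ⇒ x ≡ 18874 (mod 74989).

18874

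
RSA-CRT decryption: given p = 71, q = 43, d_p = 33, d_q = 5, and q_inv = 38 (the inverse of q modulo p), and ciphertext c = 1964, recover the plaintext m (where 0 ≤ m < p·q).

m₁ = c^(d_p) mod p: c ≡ 47 (mod 71), and 47^33 mod 71 = 62.
m₂ = c^(d_q) mod q: c ≡ 29 (mod 43), and 29^5 mod 43 = 20.
h = q_inv·(m₁ − m₂) mod p = 38·(62 − 20) mod 71 = 34.
m = m₂ + h·q = 20 + 34·43 = 1482.

1482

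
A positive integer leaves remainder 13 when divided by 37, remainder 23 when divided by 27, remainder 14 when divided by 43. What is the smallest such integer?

The moduli are pairwise coprime; N = 37·27·43 = 42957.
N/37 = 1161; 1161 ≡ 14 (mod 37); 14·8 ≡ 1, so inverse 8.
N/27 = 1591; 1591 ≡ 25 (mod 27); 25·13 ≡ 1, so inverse 13.
N/43 = 999; 999 ≡ 10 (mod 43); 10·13 ≡ 1, so inverse 13.
x ≡ 13·1161·8 + 23·1591·13 + 14·999·13 = 778271.
778271 mod 42957 = 5045.

5045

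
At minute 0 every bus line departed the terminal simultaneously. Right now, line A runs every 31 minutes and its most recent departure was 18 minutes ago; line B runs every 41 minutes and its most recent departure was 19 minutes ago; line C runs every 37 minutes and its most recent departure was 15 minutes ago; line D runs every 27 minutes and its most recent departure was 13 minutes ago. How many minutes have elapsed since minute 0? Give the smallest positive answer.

1239367

The moduli are pairwise coprime; N = 31·41·37·27 = 1269729.
N/31 = 40959; 40959 ≡ 8 (mod 31); 8·4 ≡ 1, so inverse 4.
N/41 = 30969; 30969 ≡ 14 (mod 41); 14·3 ≡ 1, so inverse 3.
N/37 = 34317; 34317 ≡ 18 (mod 37); 18·35 ≡ 1, so inverse 35.
N/27 = 47027; 47027 ≡ 20 (mod 27); 20·23 ≡ 1, so inverse 23.
t ≡ 18·40959·4 + 19·30969·3 + 15·34317·35 + 13·47027·23 = 36791779.
36791779 mod 1269729 = 1239367.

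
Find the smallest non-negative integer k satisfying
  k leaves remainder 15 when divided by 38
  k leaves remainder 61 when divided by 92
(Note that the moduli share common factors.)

Combine the congruences pairwise.
gcd(38, 92) = 2 and 2 | (61 − 15), so the pair is consistent; merging gives k ≡ 889 (mod 1748), where 1748 = lcm(38, 92).
The solution is unique modulo lcm(38, 92) = 1748.

889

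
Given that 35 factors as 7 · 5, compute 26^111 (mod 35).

Mod 7: 26 ≡ 5; by Fermat, exponent reduces to 111 mod 6 = 3; 5^3 ≡ 6 (mod 7).
Mod 5: 26 ≡ 1; by Fermat, exponent reduces to 111 mod 4 = 3; 1^3 ≡ 1 (mod 5).
Combine by CRT: x ≡ 6 (mod 7), x ≡ 1 (mod 5) ⇒ x ≡ 6 (mod 35).

6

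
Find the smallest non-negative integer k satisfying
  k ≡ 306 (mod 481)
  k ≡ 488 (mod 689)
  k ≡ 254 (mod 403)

621277

gcd(481, 689) = 13 and 13 | (488 − 306), so the pair is consistent; merging gives k ≡ 9445 (mod 25493), where 25493 = lcm(481, 689).
gcd(25493, 403) = 13 and 13 | (254 − 9445), so the pair is consistent; merging gives k ≡ 621277 (mod 790283), where 790283 = lcm(25493, 403).
The solution is unique modulo lcm(481, 689, 403) = 790283.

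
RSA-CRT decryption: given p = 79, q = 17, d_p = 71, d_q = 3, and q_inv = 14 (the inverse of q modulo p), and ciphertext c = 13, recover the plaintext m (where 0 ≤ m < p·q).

514

m₁ = c^(d_p) mod p: c ≡ 13 (mod 79), and 13^71 mod 79 = 40.
m₂ = c^(d_q) mod q: c ≡ 13 (mod 17), and 13^3 mod 17 = 4.
h = q_inv·(m₁ − m₂) mod p = 14·(40 − 4) mod 79 = 30.
m = m₂ + h·q = 4 + 30·17 = 514.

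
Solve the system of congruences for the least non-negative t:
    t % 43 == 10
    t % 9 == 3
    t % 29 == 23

The moduli are pairwise coprime; N = 43·9·29 = 11223.
N/43 = 261; 261 ≡ 3 (mod 43); 3·29 ≡ 1, so inverse 29.
N/9 = 1247; 1247 ≡ 5 (mod 9); 5·2 ≡ 1, so inverse 2.
N/29 = 387; 387 ≡ 10 (mod 29); 10·3 ≡ 1, so inverse 3.
t ≡ 10·261·29 + 3·1247·2 + 23·387·3 = 109875.
109875 mod 11223 = 8868.

8868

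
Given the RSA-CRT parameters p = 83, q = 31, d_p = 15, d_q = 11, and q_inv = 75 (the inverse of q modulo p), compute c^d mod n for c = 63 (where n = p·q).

m₁ = c^(d_p) mod p: c ≡ 63 (mod 83), and 63^15 mod 83 = 61.
m₂ = c^(d_q) mod q: c ≡ 1 (mod 31), and 1^11 mod 31 = 1.
h = q_inv·(m₁ − m₂) mod p = 75·(61 − 1) mod 83 = 18.
m = m₂ + h·q = 1 + 18·31 = 559.

559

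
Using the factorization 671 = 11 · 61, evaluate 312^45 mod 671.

111

Mod 11: 312 ≡ 4; by Fermat, exponent reduces to 45 mod 10 = 5; 4^5 ≡ 1 (mod 11).
Mod 61: 312 ≡ 7; 7^45 ≡ 50 (mod 61).
Combine by CRT: x ≡ 1 (mod 11), x ≡ 50 (mod 61) ⇒ x ≡ 111 (mod 671).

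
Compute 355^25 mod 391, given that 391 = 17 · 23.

Mod 17: 355 ≡ 15; by Fermat, exponent reduces to 25 mod 16 = 9; 15^9 ≡ 15 (mod 17).
Mod 23: 355 ≡ 10; by Fermat, exponent reduces to 25 mod 22 = 3; 10^3 ≡ 11 (mod 23).
Combine by CRT: x ≡ 15 (mod 17), x ≡ 11 (mod 23) ⇒ x ≡ 287 (mod 391).

287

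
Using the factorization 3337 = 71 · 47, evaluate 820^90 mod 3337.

2008

Mod 71: 820 ≡ 39; by Fermat, exponent reduces to 90 mod 70 = 20; 39^20 ≡ 20 (mod 71).
Mod 47: 820 ≡ 21; by Fermat, exponent reduces to 90 mod 46 = 44; 21^44 ≡ 34 (mod 47).
Combine by CRT: x ≡ 20 (mod 71), x ≡ 34 (mod 47) ⇒ x ≡ 2008 (mod 3337).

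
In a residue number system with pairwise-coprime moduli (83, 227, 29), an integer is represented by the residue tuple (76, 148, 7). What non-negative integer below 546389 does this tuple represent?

179024

From x ≡ 76 (mod 83) write x = 76 + 83t. Substituting into x ≡ 148 (mod 227) gives 83t ≡ 72 (mod 227), and since 83⁻¹ ≡ 93 (mod 227), t ≡ 113. Hence x ≡ 76 + 83·113 = 9455 (mod 18841).
From x ≡ 9455 (mod 18841) write x = 9455 + 18841t. Substituting into x ≡ 7 (mod 29) gives 18841t ≡ 6 (mod 29), and since 20⁻¹ ≡ 16 (mod 29), t ≡ 9. Hence x ≡ 9455 + 18841·9 = 179024 (mod 546389).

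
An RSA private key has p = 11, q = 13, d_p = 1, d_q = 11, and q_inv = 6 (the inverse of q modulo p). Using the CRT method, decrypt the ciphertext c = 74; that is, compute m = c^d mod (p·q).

m₁ = c^(d_p) mod p: c ≡ 8 (mod 11), and 8^1 mod 11 = 8.
m₂ = c^(d_q) mod q: c ≡ 9 (mod 13), and 9^11 mod 13 = 3.
h = q_inv·(m₁ − m₂) mod p = 6·(8 − 3) mod 11 = 8.
m = m₂ + h·q = 3 + 8·13 = 107.

107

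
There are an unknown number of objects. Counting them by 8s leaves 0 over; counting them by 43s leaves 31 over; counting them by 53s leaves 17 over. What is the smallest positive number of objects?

From N ≡ 0 (mod 8) write N = 0 + 8t. Substituting into N ≡ 31 (mod 43) gives 8t ≡ 31 (mod 43), and since 8⁻¹ ≡ 27 (mod 43), t ≡ 20. Hence N ≡ 0 + 8·20 = 160 (mod 344).
From N ≡ 160 (mod 344) write N = 160 + 344t. Substituting into N ≡ 17 (mod 53) gives 344t ≡ 16 (mod 53), and since 26⁻¹ ≡ 51 (mod 53), t ≡ 21. Hence N ≡ 160 + 344·21 = 7384 (mod 18232).

7384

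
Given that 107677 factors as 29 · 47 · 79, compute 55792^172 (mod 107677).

83805

Mod 29: 55792 ≡ 25; by Fermat, exponent reduces to 172 mod 28 = 4; 25^4 ≡ 24 (mod 29).
Mod 47: 55792 ≡ 3; by Fermat, exponent reduces to 172 mod 46 = 34; 3^34 ≡ 4 (mod 47).
Mod 79: 55792 ≡ 18; by Fermat, exponent reduces to 172 mod 78 = 16; 18^16 ≡ 65 (mod 79).
Combine by CRT: x ≡ 24 (mod 29), x ≡ 4 (mod 47), x ≡ 65 (mod 79) ⇒ x ≡ 83805 (mod 107677).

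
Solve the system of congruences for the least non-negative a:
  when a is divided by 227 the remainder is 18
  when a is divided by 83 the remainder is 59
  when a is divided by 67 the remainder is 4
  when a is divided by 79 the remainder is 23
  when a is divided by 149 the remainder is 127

1654507451

From a ≡ 18 (mod 227) write a = 18 + 227t. Substituting into a ≡ 59 (mod 83) gives 227t ≡ 41 (mod 83), and since 61⁻¹ ≡ 49 (mod 83), t ≡ 17. Hence a ≡ 18 + 227·17 = 3877 (mod 18841).
From a ≡ 3877 (mod 18841) write a = 3877 + 18841t. Substituting into a ≡ 4 (mod 67) gives 18841t ≡ 13 (mod 67), and since 14⁻¹ ≡ 24 (mod 67), t ≡ 44. Hence a ≡ 3877 + 18841·44 = 832881 (mod 1262347).
From a ≡ 832881 (mod 1262347) write a = 832881 + 1262347t. Substituting into a ≡ 23 (mod 79) gives 1262347t ≡ 39 (mod 79), and since 6⁻¹ ≡ 66 (mod 79), t ≡ 46. Hence a ≡ 832881 + 1262347·46 = 58900843 (mod 99725413).
From a ≡ 58900843 (mod 99725413) write a = 58900843 + 99725413t. Substituting into a ≡ 127 (mod 149) gives 99725413t ≡ 27 (mod 149), and since 11⁻¹ ≡ 122 (mod 149), t ≡ 16. Hence a ≡ 58900843 + 99725413·16 = 1654507451 (mod 14859086537).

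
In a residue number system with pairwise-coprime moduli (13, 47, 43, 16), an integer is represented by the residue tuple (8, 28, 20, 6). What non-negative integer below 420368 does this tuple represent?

From x ≡ 8 (mod 13) write x = 8 + 13t. Substituting into x ≡ 28 (mod 47) gives 13t ≡ 20 (mod 47), and since 13⁻¹ ≡ 29 (mod 47), t ≡ 16. Hence x ≡ 8 + 13·16 = 216 (mod 611).
From x ≡ 216 (mod 611) write x = 216 + 611t. Substituting into x ≡ 20 (mod 43) gives 611t ≡ 19 (mod 43), and since 9⁻¹ ≡ 24 (mod 43), t ≡ 26. Hence x ≡ 216 + 611·26 = 16102 (mod 26273).
From x ≡ 16102 (mod 26273) write x = 16102 + 26273t. Substituting into x ≡ 6 (mod 16) gives 26273t ≡ 0 (mod 16), and since 1⁻¹ ≡ 1 (mod 16), t ≡ 0. Hence x ≡ 16102 + 26273·0 = 16102 (mod 420368).

16102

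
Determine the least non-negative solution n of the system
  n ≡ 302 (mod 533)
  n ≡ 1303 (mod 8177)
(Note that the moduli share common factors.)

123958

Combine the congruences pairwise.
gcd(533, 8177) = 13 and 13 | (1303 − 302), so the pair is consistent; merging gives n ≡ 123958 (mod 335257), where 335257 = lcm(533, 8177).
The solution is unique modulo lcm(533, 8177) = 335257.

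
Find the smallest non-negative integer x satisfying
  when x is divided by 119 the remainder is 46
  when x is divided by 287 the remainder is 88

Combine the congruences pairwise.
gcd(119, 287) = 7 and 7 | (88 − 46), so the pair is consistent; merging gives x ≡ 1236 (mod 4879), where 4879 = lcm(119, 287).
The solution is unique modulo lcm(119, 287) = 4879.

1236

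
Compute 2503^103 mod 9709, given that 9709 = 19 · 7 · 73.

9692

Mod 19: 2503 ≡ 14; by Fermat, exponent reduces to 103 mod 18 = 13; 14^13 ≡ 2 (mod 19).
Mod 7: 2503 ≡ 4; by Fermat, exponent reduces to 103 mod 6 = 1; 4^1 ≡ 4 (mod 7).
Mod 73: 2503 ≡ 21; by Fermat, exponent reduces to 103 mod 72 = 31; 21^31 ≡ 56 (mod 73).
Combine by CRT: x ≡ 2 (mod 19), x ≡ 4 (mod 7), x ≡ 56 (mod 73) ⇒ x ≡ 9692 (mod 9709).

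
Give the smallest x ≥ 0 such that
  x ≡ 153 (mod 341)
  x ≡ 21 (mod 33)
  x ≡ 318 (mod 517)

32889

gcd(341, 33) = 11 and 11 | (21 − 153), so the pair is consistent; merging gives x ≡ 153 (mod 1023), where 1023 = lcm(341, 33).
gcd(1023, 517) = 11 and 11 | (318 − 153), so the pair is consistent; merging gives x ≡ 32889 (mod 48081), where 48081 = lcm(1023, 517).
The solution is unique modulo lcm(341, 33, 517) = 48081.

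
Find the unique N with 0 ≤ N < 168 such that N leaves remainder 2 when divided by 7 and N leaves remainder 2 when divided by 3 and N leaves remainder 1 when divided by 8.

65

The moduli are pairwise coprime; M = 7·3·8 = 168.
M/7 = 24; 24 ≡ 3 (mod 7); 3·5 ≡ 1, so inverse 5.
M/3 = 56; 56 ≡ 2 (mod 3); 2·2 ≡ 1, so inverse 2.
M/8 = 21; 21 ≡ 5 (mod 8); 5·5 ≡ 1, so inverse 5.
N ≡ 2·24·5 + 2·56·2 + 1·21·5 = 569.
569 mod 168 = 65.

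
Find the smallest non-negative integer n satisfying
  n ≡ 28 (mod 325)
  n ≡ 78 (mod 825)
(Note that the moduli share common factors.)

gcd(325, 825) = 25 and 25 | (78 − 28), so the pair is consistent; merging gives n ≡ 7503 (mod 10725), where 10725 = lcm(325, 825).
The solution is unique modulo lcm(325, 825) = 10725.

7503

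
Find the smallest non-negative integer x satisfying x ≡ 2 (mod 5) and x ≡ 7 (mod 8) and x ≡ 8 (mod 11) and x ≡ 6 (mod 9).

2967

From x ≡ 2 (mod 5) write x = 2 + 5t. Substituting into x ≡ 7 (mod 8) gives 5t ≡ 5 (mod 8), and since 5⁻¹ ≡ 5 (mod 8), t ≡ 1. Hence x ≡ 2 + 5·1 = 7 (mod 40).
From x ≡ 7 (mod 40) write x = 7 + 40t. Substituting into x ≡ 8 (mod 11) gives 40t ≡ 1 (mod 11), and since 7⁻¹ ≡ 8 (mod 11), t ≡ 8. Hence x ≡ 7 + 40·8 = 327 (mod 440).
From x ≡ 327 (mod 440) write x = 327 + 440t. Substituting into x ≡ 6 (mod 9) gives 440t ≡ 3 (mod 9), and since 8⁻¹ ≡ 8 (mod 9), t ≡ 6. Hence x ≡ 327 + 440·6 = 2967 (mod 3960).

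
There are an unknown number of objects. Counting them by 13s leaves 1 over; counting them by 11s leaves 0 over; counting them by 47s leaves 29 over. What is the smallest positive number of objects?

The moduli are pairwise coprime; M = 13·11·47 = 6721.
M/13 = 517; 517 ≡ 10 (mod 13); 10·4 ≡ 1, so inverse 4.
M/11 = 611; 611 ≡ 6 (mod 11); 6·2 ≡ 1, so inverse 2.
M/47 = 143; 143 ≡ 2 (mod 47); 2·24 ≡ 1, so inverse 24.
N ≡ 1·517·4 + 0·611·2 + 29·143·24 = 101596.
101596 mod 6721 = 781.

781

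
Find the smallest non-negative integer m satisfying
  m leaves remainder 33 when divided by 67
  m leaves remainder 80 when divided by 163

569

From m ≡ 33 (mod 67) write m = 33 + 67t. Substituting into m ≡ 80 (mod 163) gives 67t ≡ 47 (mod 163), and since 67⁻¹ ≡ 73 (mod 163), t ≡ 8. Hence m ≡ 33 + 67·8 = 569 (mod 10921).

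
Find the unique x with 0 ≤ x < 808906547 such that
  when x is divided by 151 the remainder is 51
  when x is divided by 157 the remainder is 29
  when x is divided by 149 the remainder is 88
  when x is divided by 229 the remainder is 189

The moduli are pairwise coprime; N = 151·157·149·229 = 808906547.
N/151 = 5356997; 5356997 ≡ 121 (mod 151); 121·5 ≡ 1, so inverse 5.
N/157 = 5152271; 5152271 ≡ 2 (mod 157); 2·79 ≡ 1, so inverse 79.
N/149 = 5428903; 5428903 ≡ 88 (mod 149); 88·127 ≡ 1, so inverse 127.
N/229 = 3532343; 3532343 ≡ 18 (mod 229); 18·140 ≡ 1, so inverse 140.
x ≡ 51·5356997·5 + 29·5152271·79 + 88·5428903·127 + 189·3532343·140 = 167309102804.
167309102804 mod 808906547 = 674354122.

674354122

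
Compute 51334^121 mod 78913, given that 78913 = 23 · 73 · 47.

Mod 23: 51334 ≡ 21; by Fermat, exponent reduces to 121 mod 22 = 11; 21^11 ≡ 22 (mod 23).
Mod 73: 51334 ≡ 15; by Fermat, exponent reduces to 121 mod 72 = 49; 15^49 ≡ 11 (mod 73).
Mod 47: 51334 ≡ 10; by Fermat, exponent reduces to 121 mod 46 = 29; 10^29 ≡ 19 (mod 47).
Combine by CRT: x ≡ 22 (mod 23), x ≡ 11 (mod 73), x ≡ 19 (mod 47) ⇒ x ≡ 73668 (mod 78913).

73668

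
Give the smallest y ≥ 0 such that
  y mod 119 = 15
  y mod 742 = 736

Combine the congruences pairwise.
gcd(119, 742) = 7 and 7 | (736 − 15), so the pair is consistent; merging gives y ≡ 3704 (mod 12614), where 12614 = lcm(119, 742).
The solution is unique modulo lcm(119, 742) = 12614.

3704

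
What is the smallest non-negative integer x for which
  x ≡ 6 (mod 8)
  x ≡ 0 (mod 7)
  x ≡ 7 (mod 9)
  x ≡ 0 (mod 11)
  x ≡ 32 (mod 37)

The moduli are pairwise coprime; N = 8·7·9·11·37 = 205128.
N/8 = 25641; 25641 ≡ 1 (mod 8), inverse 1.
N/7 = 29304; 29304 ≡ 2 (mod 7); 2·4 ≡ 1, so inverse 4.
N/9 = 22792; 22792 ≡ 4 (mod 9); 4·7 ≡ 1, so inverse 7.
N/11 = 18648; 18648 ≡ 3 (mod 11); 3·4 ≡ 1, so inverse 4.
N/37 = 5544; 5544 ≡ 31 (mod 37); 31·6 ≡ 1, so inverse 6.
x ≡ 6·25641·1 + 0·29304·4 + 7·22792·7 + 0·18648·4 + 32·5544·6 = 2335102.
2335102 mod 205128 = 78694.

78694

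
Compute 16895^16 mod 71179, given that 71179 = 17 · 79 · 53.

24056

Mod 17: 16895 ≡ 14; since 16 | 16, by Fermat 14^16 ≡ 1 (mod 17).
Mod 79: 16895 ≡ 68; 68^16 ≡ 40 (mod 79).
Mod 53: 16895 ≡ 41; 41^16 ≡ 47 (mod 53).
Combine by CRT: x ≡ 1 (mod 17), x ≡ 40 (mod 79), x ≡ 47 (mod 53) ⇒ x ≡ 24056 (mod 71179).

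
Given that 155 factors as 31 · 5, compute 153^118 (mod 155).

Mod 31: 153 ≡ 29; by Fermat, exponent reduces to 118 mod 30 = 28; 29^28 ≡ 8 (mod 31).
Mod 5: 153 ≡ 3; by Fermat, exponent reduces to 118 mod 4 = 2; 3^2 ≡ 4 (mod 5).
Combine by CRT: x ≡ 8 (mod 31), x ≡ 4 (mod 5) ⇒ x ≡ 39 (mod 155).

39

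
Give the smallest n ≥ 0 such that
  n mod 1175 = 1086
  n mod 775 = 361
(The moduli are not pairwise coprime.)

gcd(1175, 775) = 25 and 25 | (361 − 1086), so the pair is consistent; merging gives n ≡ 5786 (mod 36425), where 36425 = lcm(1175, 775).
The solution is unique modulo lcm(1175, 775) = 36425.

5786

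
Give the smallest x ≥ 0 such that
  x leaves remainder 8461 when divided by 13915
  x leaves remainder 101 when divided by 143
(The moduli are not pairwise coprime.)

78036

Combine the congruences pairwise.
gcd(13915, 143) = 11 and 11 | (101 − 8461), so the pair is consistent; merging gives x ≡ 78036 (mod 180895), where 180895 = lcm(13915, 143).
The solution is unique modulo lcm(13915, 143) = 180895.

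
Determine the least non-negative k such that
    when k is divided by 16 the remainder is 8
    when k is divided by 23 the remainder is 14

152

From k ≡ 8 (mod 16) write k = 8 + 16t. Substituting into k ≡ 14 (mod 23) gives 16t ≡ 6 (mod 23), and since 16⁻¹ ≡ 13 (mod 23), t ≡ 9. Hence k ≡ 8 + 16·9 = 152 (mod 368).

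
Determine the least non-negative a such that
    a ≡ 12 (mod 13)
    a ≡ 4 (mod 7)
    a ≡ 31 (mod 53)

From a ≡ 12 (mod 13) write a = 12 + 13t. Substituting into a ≡ 4 (mod 7) gives 13t ≡ 6 (mod 7), and since 6⁻¹ ≡ 6 (mod 7), t ≡ 1. Hence a ≡ 12 + 13·1 = 25 (mod 91).
From a ≡ 25 (mod 91) write a = 25 + 91t. Substituting into a ≡ 31 (mod 53) gives 91t ≡ 6 (mod 53), and since 38⁻¹ ≡ 7 (mod 53), t ≡ 42. Hence a ≡ 25 + 91·42 = 3847 (mod 4823).

3847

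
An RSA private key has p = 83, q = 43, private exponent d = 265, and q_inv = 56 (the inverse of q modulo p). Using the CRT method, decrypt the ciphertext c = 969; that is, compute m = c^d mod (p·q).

67

d_p = d mod (p−1) = 265 mod 82 = 19; d_q = d mod (q−1) = 13.
m₁ = c^(d_p) mod p: c ≡ 56 (mod 83), and 56^19 mod 83 = 67.
m₂ = c^(d_q) mod q: c ≡ 23 (mod 43), and 23^13 mod 43 = 24.
h = q_inv·(m₁ − m₂) mod p = 56·(67 − 24) mod 83 = 1.
m = m₂ + h·q = 24 + 1·43 = 67.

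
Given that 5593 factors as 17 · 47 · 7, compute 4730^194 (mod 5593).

Mod 17: 4730 ≡ 4; by Fermat, exponent reduces to 194 mod 16 = 2; 4^2 ≡ 16 (mod 17).
Mod 47: 4730 ≡ 30; by Fermat, exponent reduces to 194 mod 46 = 10; 30^10 ≡ 28 (mod 47).
Mod 7: 4730 ≡ 5; by Fermat, exponent reduces to 194 mod 6 = 2; 5^2 ≡ 4 (mod 7).
Combine by CRT: x ≡ 16 (mod 17), x ≡ 28 (mod 47), x ≡ 4 (mod 7) ⇒ x ≡ 2566 (mod 5593).

2566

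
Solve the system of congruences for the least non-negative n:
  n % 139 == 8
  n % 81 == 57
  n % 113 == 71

58944

The moduli are pairwise coprime; M = 139·81·113 = 1272267.
M/139 = 9153; 9153 ≡ 118 (mod 139); 118·86 ≡ 1, so inverse 86.
M/81 = 15707; 15707 ≡ 74 (mod 81); 74·23 ≡ 1, so inverse 23.
M/113 = 11259; 11259 ≡ 72 (mod 113); 72·11 ≡ 1, so inverse 11.
n ≡ 8·9153·86 + 57·15707·23 + 71·11259·11 = 35682420.
35682420 mod 1272267 = 58944.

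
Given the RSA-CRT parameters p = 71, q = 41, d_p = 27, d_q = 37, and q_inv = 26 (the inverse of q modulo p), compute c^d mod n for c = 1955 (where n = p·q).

m₁ = c^(d_p) mod p: c ≡ 38 (mod 71), and 38^27 mod 71 = 10.
m₂ = c^(d_q) mod q: c ≡ 28 (mod 41), and 28^37 mod 41 = 29.
h = q_inv·(m₁ − m₂) mod p = 26·(10 − 29) mod 71 = 3.
m = m₂ + h·q = 29 + 3·41 = 152.

152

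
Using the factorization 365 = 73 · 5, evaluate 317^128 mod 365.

Mod 73: 317 ≡ 25; by Fermat, exponent reduces to 128 mod 72 = 56; 25^56 ≡ 32 (mod 73).
Mod 5: 317 ≡ 2; since 4 | 128, by Fermat 2^128 ≡ 1 (mod 5).
Combine by CRT: x ≡ 32 (mod 73), x ≡ 1 (mod 5) ⇒ x ≡ 251 (mod 365).

251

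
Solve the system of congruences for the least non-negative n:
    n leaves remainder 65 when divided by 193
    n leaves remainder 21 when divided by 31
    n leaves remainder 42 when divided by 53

From n ≡ 65 (mod 193) write n = 65 + 193t. Substituting into n ≡ 21 (mod 31) gives 193t ≡ 18 (mod 31), and since 7⁻¹ ≡ 9 (mod 31), t ≡ 7. Hence n ≡ 65 + 193·7 = 1416 (mod 5983).
From n ≡ 1416 (mod 5983) write n = 1416 + 5983t. Substituting into n ≡ 42 (mod 53) gives 5983t ≡ 4 (mod 53), and since 47⁻¹ ≡ 44 (mod 53), t ≡ 17. Hence n ≡ 1416 + 5983·17 = 103127 (mod 317099).

103127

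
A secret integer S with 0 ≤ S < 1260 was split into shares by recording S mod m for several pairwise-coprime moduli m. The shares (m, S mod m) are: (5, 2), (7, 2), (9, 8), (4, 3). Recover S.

107

The moduli are pairwise coprime; N = 5·7·9·4 = 1260.
N/5 = 252; 252 ≡ 2 (mod 5); 2·3 ≡ 1, so inverse 3.
N/7 = 180; 180 ≡ 5 (mod 7); 5·3 ≡ 1, so inverse 3.
N/9 = 140; 140 ≡ 5 (mod 9); 5·2 ≡ 1, so inverse 2.
N/4 = 315; 315 ≡ 3 (mod 4); 3·3 ≡ 1, so inverse 3.
S ≡ 2·252·3 + 2·180·3 + 8·140·2 + 3·315·3 = 7667.
7667 mod 1260 = 107.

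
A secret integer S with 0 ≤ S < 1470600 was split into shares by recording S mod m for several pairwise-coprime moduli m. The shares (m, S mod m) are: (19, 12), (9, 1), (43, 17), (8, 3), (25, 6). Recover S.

507331

The moduli are pairwise coprime; N = 19·9·43·8·25 = 1470600.
N/19 = 77400; 77400 ≡ 13 (mod 19); 13·3 ≡ 1, so inverse 3.
N/9 = 163400; 163400 ≡ 5 (mod 9); 5·2 ≡ 1, so inverse 2.
N/43 = 34200; 34200 ≡ 15 (mod 43); 15·23 ≡ 1, so inverse 23.
N/8 = 183825; 183825 ≡ 1 (mod 8), inverse 1.
N/25 = 58824; 58824 ≡ 24 (mod 25); 24·24 ≡ 1, so inverse 24.
S ≡ 12·77400·3 + 1·163400·2 + 17·34200·23 + 3·183825·1 + 6·58824·24 = 25507531.
25507531 mod 1470600 = 507331.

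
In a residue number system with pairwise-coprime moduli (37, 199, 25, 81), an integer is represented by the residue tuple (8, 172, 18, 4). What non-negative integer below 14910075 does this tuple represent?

Combine the congruences pairwise.
From x ≡ 8 (mod 37) write x = 8 + 37t. Substituting into x ≡ 172 (mod 199) gives 37t ≡ 164 (mod 199), and since 37⁻¹ ≡ 156 (mod 199), t ≡ 112. Hence x ≡ 8 + 37·112 = 4152 (mod 7363).
From x ≡ 4152 (mod 7363) write x = 4152 + 7363t. Substituting into x ≡ 18 (mod 25) gives 7363t ≡ 16 (mod 25), and since 13⁻¹ ≡ 2 (mod 25), t ≡ 7. Hence x ≡ 4152 + 7363·7 = 55693 (mod 184075).
From x ≡ 55693 (mod 184075) write x = 55693 + 184075t. Substituting into x ≡ 4 (mod 81) gives 184075t ≡ 39 (mod 81), and since 43⁻¹ ≡ 49 (mod 81), t ≡ 48. Hence x ≡ 55693 + 184075·48 = 8891293 (mod 14910075).

8891293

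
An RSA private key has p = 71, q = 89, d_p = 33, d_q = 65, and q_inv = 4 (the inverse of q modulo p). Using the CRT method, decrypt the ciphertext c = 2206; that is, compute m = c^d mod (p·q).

1900

m₁ = c^(d_p) mod p: c ≡ 5 (mod 71), and 5^33 mod 71 = 54.
m₂ = c^(d_q) mod q: c ≡ 70 (mod 89), and 70^65 mod 89 = 31.
h = q_inv·(m₁ − m₂) mod p = 4·(54 − 31) mod 71 = 21.
m = m₂ + h·q = 31 + 21·89 = 1900.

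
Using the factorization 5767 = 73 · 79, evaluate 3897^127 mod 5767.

485

Mod 73: 3897 ≡ 28; by Fermat, exponent reduces to 127 mod 72 = 55; 28^55 ≡ 47 (mod 73).
Mod 79: 3897 ≡ 26; by Fermat, exponent reduces to 127 mod 78 = 49; 26^49 ≡ 11 (mod 79).
Combine by CRT: x ≡ 47 (mod 73), x ≡ 11 (mod 79) ⇒ x ≡ 485 (mod 5767).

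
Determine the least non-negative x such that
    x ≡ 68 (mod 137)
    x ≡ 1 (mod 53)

6096

From x ≡ 68 (mod 137) write x = 68 + 137t. Substituting into x ≡ 1 (mod 53) gives 137t ≡ 39 (mod 53), and since 31⁻¹ ≡ 12 (mod 53), t ≡ 44. Hence x ≡ 68 + 137·44 = 6096 (mod 7261).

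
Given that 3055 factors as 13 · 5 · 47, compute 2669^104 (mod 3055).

1771

Mod 13: 2669 ≡ 4; by Fermat, exponent reduces to 104 mod 12 = 8; 4^8 ≡ 3 (mod 13).
Mod 5: 2669 ≡ 4; since 4 | 104, by Fermat 4^104 ≡ 1 (mod 5).
Mod 47: 2669 ≡ 37; by Fermat, exponent reduces to 104 mod 46 = 12; 37^12 ≡ 32 (mod 47).
Combine by CRT: x ≡ 3 (mod 13), x ≡ 1 (mod 5), x ≡ 32 (mod 47) ⇒ x ≡ 1771 (mod 3055).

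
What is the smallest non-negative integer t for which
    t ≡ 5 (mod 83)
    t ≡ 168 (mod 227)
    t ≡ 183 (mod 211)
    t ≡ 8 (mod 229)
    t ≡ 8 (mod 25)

From t ≡ 5 (mod 83) write t = 5 + 83s. Substituting into t ≡ 168 (mod 227) gives 83s ≡ 163 (mod 227), and since 83⁻¹ ≡ 93 (mod 227), s ≡ 177. Hence t ≡ 5 + 83·177 = 14696 (mod 18841).
From t ≡ 14696 (mod 18841) write t = 14696 + 18841s. Substituting into t ≡ 183 (mod 211) gives 18841s ≡ 46 (mod 211), and since 62⁻¹ ≡ 194 (mod 211), s ≡ 62. Hence t ≡ 14696 + 18841·62 = 1182838 (mod 3975451).
From t ≡ 1182838 (mod 3975451) write t = 1182838 + 3975451s. Substituting into t ≡ 8 (mod 229) gives 3975451s ≡ 184 (mod 229), and since 11⁻¹ ≡ 125 (mod 229), s ≡ 100. Hence t ≡ 1182838 + 3975451·100 = 398727938 (mod 910378279).
From t ≡ 398727938 (mod 910378279) write t = 398727938 + 910378279s. Substituting into t ≡ 8 (mod 25) gives 910378279s ≡ 20 (mod 25), and since 4⁻¹ ≡ 19 (mod 25), s ≡ 5. Hence t ≡ 398727938 + 910378279·5 = 4950619333 (mod 22759456975).

4950619333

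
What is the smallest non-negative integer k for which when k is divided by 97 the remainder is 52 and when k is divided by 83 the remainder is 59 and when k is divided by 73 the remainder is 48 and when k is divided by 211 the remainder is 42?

45234644

Combine the congruences pairwise.
From k ≡ 52 (mod 97) write k = 52 + 97t. Substituting into k ≡ 59 (mod 83) gives 97t ≡ 7 (mod 83), and since 14⁻¹ ≡ 6 (mod 83), t ≡ 42. Hence k ≡ 52 + 97·42 = 4126 (mod 8051).
From k ≡ 4126 (mod 8051) write k = 4126 + 8051t. Substituting into k ≡ 48 (mod 73) gives 8051t ≡ 10 (mod 73), and since 21⁻¹ ≡ 7 (mod 73), t ≡ 70. Hence k ≡ 4126 + 8051·70 = 567696 (mod 587723).
From k ≡ 567696 (mod 587723) write k = 567696 + 587723t. Substituting into k ≡ 42 (mod 211) gives 587723t ≡ 147 (mod 211), and since 88⁻¹ ≡ 12 (mod 211), t ≡ 76. Hence k ≡ 567696 + 587723·76 = 45234644 (mod 124009553).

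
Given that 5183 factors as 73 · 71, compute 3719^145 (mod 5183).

872

Mod 73: 3719 ≡ 69; by Fermat, exponent reduces to 145 mod 72 = 1; 69^1 ≡ 69 (mod 73).
Mod 71: 3719 ≡ 27; by Fermat, exponent reduces to 145 mod 70 = 5; 27^5 ≡ 20 (mod 71).
Combine by CRT: x ≡ 69 (mod 73), x ≡ 20 (mod 71) ⇒ x ≡ 872 (mod 5183).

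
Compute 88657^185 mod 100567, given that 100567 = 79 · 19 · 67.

Mod 79: 88657 ≡ 19; by Fermat, exponent reduces to 185 mod 78 = 29; 19^29 ≡ 20 (mod 79).
Mod 19: 88657 ≡ 3; by Fermat, exponent reduces to 185 mod 18 = 5; 3^5 ≡ 15 (mod 19).
Mod 67: 88657 ≡ 16; by Fermat, exponent reduces to 185 mod 66 = 53; 16^53 ≡ 36 (mod 67).
Combine by CRT: x ≡ 20 (mod 79), x ≡ 15 (mod 19), x ≡ 36 (mod 67) ⇒ x ≡ 35412 (mod 100567).

35412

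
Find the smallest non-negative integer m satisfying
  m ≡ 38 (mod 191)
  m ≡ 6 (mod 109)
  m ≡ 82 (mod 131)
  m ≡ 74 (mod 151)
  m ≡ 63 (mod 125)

The moduli are pairwise coprime; N = 191·109·131·151·125 = 51477579875.
N/191 = 269516125; 269516125 ≡ 36 (mod 191); 36·69 ≡ 1, so inverse 69.
N/109 = 472271375; 472271375 ≡ 99 (mod 109); 99·98 ≡ 1, so inverse 98.
N/131 = 392958625; 392958625 ≡ 21 (mod 131); 21·25 ≡ 1, so inverse 25.
N/151 = 340911125; 340911125 ≡ 86 (mod 151); 86·72 ≡ 1, so inverse 72.
N/125 = 411820639; 411820639 ≡ 14 (mod 125); 14·9 ≡ 1, so inverse 9.
m ≡ 38·269516125·69 + 6·472271375·98 + 82·392958625·25 + 74·340911125·72 + 63·411820639·9 = 3839808805813.
3839808805813 mod 51477579875 = 30467895063.

30467895063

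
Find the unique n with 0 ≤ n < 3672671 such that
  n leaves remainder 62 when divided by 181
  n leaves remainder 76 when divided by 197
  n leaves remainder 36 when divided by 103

The moduli are pairwise coprime; M = 181·197·103 = 3672671.
M/181 = 20291; 20291 ≡ 19 (mod 181); 19·162 ≡ 1, so inverse 162.
M/197 = 18643; 18643 ≡ 125 (mod 197); 125·145 ≡ 1, so inverse 145.
M/103 = 35657; 35657 ≡ 19 (mod 103); 19·38 ≡ 1, so inverse 38.
n ≡ 62·20291·162 + 76·18643·145 + 36·35657·38 = 458027440.
458027440 mod 3672671 = 2616236.

2616236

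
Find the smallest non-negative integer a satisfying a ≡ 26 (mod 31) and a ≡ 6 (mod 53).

From a ≡ 26 (mod 31) write a = 26 + 31t. Substituting into a ≡ 6 (mod 53) gives 31t ≡ 33 (mod 53), and since 31⁻¹ ≡ 12 (mod 53), t ≡ 25. Hence a ≡ 26 + 31·25 = 801 (mod 1643).

801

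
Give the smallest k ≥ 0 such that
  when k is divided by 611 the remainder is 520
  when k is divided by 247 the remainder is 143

1131

gcd(611, 247) = 13 and 13 | (143 − 520), so the pair is consistent; merging gives k ≡ 1131 (mod 11609), where 11609 = lcm(611, 247).
The solution is unique modulo lcm(611, 247) = 11609.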